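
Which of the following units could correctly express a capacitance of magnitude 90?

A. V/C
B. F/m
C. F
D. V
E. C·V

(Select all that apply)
C

capacitance has SI base units: A^2 * s^4 / (kg * m^2)

Checking each option against A^2 * s^4 / (kg * m^2):
  A. V/C: ✗ does not match
  B. F/m: ✗ does not match
  C. F: ✓ matches
  D. V: ✗ does not match
  E. C·V: ✗ does not match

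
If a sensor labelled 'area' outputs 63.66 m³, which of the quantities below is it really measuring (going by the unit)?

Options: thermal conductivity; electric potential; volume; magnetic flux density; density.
volume

area should have units dimensionally equivalent to m^2 (e.g. m²).
The given unit 'm³' reduces to m^3. Of the listed options, that is the dimensionality of volume.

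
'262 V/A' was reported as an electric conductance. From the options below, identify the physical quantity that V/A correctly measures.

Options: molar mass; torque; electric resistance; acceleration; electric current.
electric resistance

electric conductance should have units dimensionally equivalent to A^2 * s^3 / (kg * m^2) (e.g. S).
The given unit 'V/A' reduces to kg * m^2 / (A^2 * s^3). Of the listed options, that is the dimensionality of electric resistance.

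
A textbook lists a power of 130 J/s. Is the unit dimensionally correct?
Yes

power has SI base units: kg * m^2 / s^3
J/s reduces to the same SI base units, so it is a valid unit for power.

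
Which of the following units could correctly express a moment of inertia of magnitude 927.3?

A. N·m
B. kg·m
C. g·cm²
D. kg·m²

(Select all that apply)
C, D

moment of inertia has SI base units: kg * m^2

Checking each option against kg * m^2:
  A. N·m: ✗ does not match
  B. kg·m: ✗ does not match
  C. g·cm²: ✓ matches
  D. kg·m²: ✓ matches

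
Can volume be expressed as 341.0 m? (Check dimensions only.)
No

volume has SI base units: m^3
m does NOT reduce to m^3; a valid unit for volume would be e.g. m³.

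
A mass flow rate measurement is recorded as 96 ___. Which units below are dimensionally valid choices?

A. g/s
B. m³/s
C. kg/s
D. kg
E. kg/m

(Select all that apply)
A, C

mass flow rate has SI base units: kg / s

Checking each option against kg / s:
  A. g/s: ✓ matches
  B. m³/s: ✗ does not match
  C. kg/s: ✓ matches
  D. kg: ✗ does not match
  E. kg/m: ✗ does not match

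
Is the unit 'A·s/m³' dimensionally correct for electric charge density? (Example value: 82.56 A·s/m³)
Yes

electric charge density has SI base units: A * s / m^3
A·s/m³ reduces to the same SI base units, so it is a valid unit for electric charge density.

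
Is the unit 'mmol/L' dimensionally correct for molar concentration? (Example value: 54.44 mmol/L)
Yes

molar concentration has SI base units: mol / m^3
mmol/L reduces to the same SI base units, so it is a valid unit for molar concentration.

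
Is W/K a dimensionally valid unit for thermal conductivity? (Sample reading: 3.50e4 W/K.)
No

thermal conductivity has SI base units: kg * m / (s^3 * K)
W/K does NOT reduce to kg * m / (s^3 * K); a valid unit for thermal conductivity would be e.g. W/(m·K).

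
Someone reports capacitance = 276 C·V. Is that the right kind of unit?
No

capacitance has SI base units: A^2 * s^4 / (kg * m^2)
C·V does NOT reduce to A^2 * s^4 / (kg * m^2); a valid unit for capacitance would be e.g. F.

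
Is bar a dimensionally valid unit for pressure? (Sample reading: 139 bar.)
Yes

pressure has SI base units: kg / (m * s^2)
bar reduces to the same SI base units, so it is a valid unit for pressure.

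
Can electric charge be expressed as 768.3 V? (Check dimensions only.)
No

electric charge has SI base units: A * s
V does NOT reduce to A * s; a valid unit for electric charge would be e.g. C.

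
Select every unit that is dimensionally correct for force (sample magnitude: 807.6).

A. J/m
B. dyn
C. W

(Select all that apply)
A, B

force has SI base units: kg * m / s^2

Checking each option against kg * m / s^2:
  A. J/m: ✓ matches
  B. dyn: ✓ matches
  C. W: ✗ does not match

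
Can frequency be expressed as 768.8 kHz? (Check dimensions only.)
Yes

frequency has SI base units: 1 / s
kHz reduces to the same SI base units, so it is a valid unit for frequency.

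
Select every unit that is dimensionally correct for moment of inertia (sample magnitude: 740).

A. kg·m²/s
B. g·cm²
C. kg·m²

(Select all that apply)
B, C

moment of inertia has SI base units: kg * m^2

Checking each option against kg * m^2:
  A. kg·m²/s: ✗ does not match
  B. g·cm²: ✓ matches
  C. kg·m²: ✓ matches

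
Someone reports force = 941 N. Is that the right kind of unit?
Yes

force has SI base units: kg * m / s^2
N reduces to the same SI base units, so it is a valid unit for force.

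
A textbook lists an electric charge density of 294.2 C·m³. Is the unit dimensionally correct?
No

electric charge density has SI base units: A * s / m^3
C·m³ does NOT reduce to A * s / m^3; a valid unit for electric charge density would be e.g. C/m³.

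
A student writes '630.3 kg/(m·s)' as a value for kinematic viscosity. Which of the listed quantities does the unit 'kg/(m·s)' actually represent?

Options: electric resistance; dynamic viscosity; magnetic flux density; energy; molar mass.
dynamic viscosity

kinematic viscosity should have units dimensionally equivalent to m^2 / s (e.g. m²/s).
The given unit 'kg/(m·s)' reduces to kg / (m * s). Of the listed options, that is the dimensionality of dynamic viscosity.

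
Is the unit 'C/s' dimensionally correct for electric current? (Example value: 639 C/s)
Yes

electric current has SI base units: A
C/s reduces to the same SI base units, so it is a valid unit for electric current.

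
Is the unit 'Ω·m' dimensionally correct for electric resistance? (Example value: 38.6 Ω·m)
No

electric resistance has SI base units: kg * m^2 / (A^2 * s^3)
Ω·m does NOT reduce to kg * m^2 / (A^2 * s^3); a valid unit for electric resistance would be e.g. Ω.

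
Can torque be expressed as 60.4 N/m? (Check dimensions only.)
No

torque has SI base units: kg * m^2 / s^2
N/m does NOT reduce to kg * m^2 / s^2; a valid unit for torque would be e.g. N·m.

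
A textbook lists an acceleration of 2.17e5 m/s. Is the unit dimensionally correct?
No

acceleration has SI base units: m / s^2
m/s does NOT reduce to m / s^2; a valid unit for acceleration would be e.g. m/s².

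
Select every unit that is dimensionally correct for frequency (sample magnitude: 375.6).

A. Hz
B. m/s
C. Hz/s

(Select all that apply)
A

frequency has SI base units: 1 / s

Checking each option against 1 / s:
  A. Hz: ✓ matches
  B. m/s: ✗ does not match
  C. Hz/s: ✗ does not match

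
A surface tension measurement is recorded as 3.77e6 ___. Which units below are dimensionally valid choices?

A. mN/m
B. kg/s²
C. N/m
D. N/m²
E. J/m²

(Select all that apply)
A, B, C, E

surface tension has SI base units: kg / s^2

Checking each option against kg / s^2:
  A. mN/m: ✓ matches
  B. kg/s²: ✓ matches
  C. N/m: ✓ matches
  D. N/m²: ✗ does not match
  E. J/m²: ✓ matches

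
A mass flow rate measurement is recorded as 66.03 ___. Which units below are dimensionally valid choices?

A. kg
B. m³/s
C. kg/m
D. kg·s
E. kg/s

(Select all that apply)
E

mass flow rate has SI base units: kg / s

Checking each option against kg / s:
  A. kg: ✗ does not match
  B. m³/s: ✗ does not match
  C. kg/m: ✗ does not match
  D. kg·s: ✗ does not match
  E. kg/s: ✓ matches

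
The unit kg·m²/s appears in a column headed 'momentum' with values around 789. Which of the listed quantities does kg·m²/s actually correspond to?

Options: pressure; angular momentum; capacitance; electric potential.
angular momentum

momentum should have units dimensionally equivalent to kg * m / s (e.g. kg·m/s).
The given unit 'kg·m²/s' reduces to kg * m^2 / s. Of the listed options, that is the dimensionality of angular momentum.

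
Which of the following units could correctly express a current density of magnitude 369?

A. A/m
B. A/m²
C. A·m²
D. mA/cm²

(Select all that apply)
B, D

current density has SI base units: A / m^2

Checking each option against A / m^2:
  A. A/m: ✗ does not match
  B. A/m²: ✓ matches
  C. A·m²: ✗ does not match
  D. mA/cm²: ✓ matches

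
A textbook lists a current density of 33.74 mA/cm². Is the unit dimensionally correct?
Yes

current density has SI base units: A / m^2
mA/cm² reduces to the same SI base units, so it is a valid unit for current density.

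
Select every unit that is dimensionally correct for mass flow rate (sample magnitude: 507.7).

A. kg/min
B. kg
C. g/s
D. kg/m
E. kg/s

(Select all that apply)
A, C, E

mass flow rate has SI base units: kg / s

Checking each option against kg / s:
  A. kg/min: ✓ matches
  B. kg: ✗ does not match
  C. g/s: ✓ matches
  D. kg/m: ✗ does not match
  E. kg/s: ✓ matches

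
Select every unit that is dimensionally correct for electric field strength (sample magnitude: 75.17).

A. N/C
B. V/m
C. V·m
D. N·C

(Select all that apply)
A, B

electric field strength has SI base units: kg * m / (A * s^3)

Checking each option against kg * m / (A * s^3):
  A. N/C: ✓ matches
  B. V/m: ✓ matches
  C. V·m: ✗ does not match
  D. N·C: ✗ does not match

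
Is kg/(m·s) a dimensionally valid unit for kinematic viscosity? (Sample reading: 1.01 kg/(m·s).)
No

kinematic viscosity has SI base units: m^2 / s
kg/(m·s) does NOT reduce to m^2 / s; a valid unit for kinematic viscosity would be e.g. m²/s.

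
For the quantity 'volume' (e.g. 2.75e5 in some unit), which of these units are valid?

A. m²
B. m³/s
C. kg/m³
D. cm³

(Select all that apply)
D

volume has SI base units: m^3

Checking each option against m^3:
  A. m²: ✗ does not match
  B. m³/s: ✗ does not match
  C. kg/m³: ✗ does not match
  D. cm³: ✓ matches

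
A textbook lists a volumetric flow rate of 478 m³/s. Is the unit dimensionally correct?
Yes

volumetric flow rate has SI base units: m^3 / s
m³/s reduces to the same SI base units, so it is a valid unit for volumetric flow rate.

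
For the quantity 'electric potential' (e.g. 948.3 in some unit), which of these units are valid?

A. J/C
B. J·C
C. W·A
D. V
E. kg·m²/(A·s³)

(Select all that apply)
A, D, E

electric potential has SI base units: kg * m^2 / (A * s^3)

Checking each option against kg * m^2 / (A * s^3):
  A. J/C: ✓ matches
  B. J·C: ✗ does not match
  C. W·A: ✗ does not match
  D. V: ✓ matches
  E. kg·m²/(A·s³): ✓ matches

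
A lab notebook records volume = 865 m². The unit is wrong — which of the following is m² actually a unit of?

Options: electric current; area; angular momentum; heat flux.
area

volume should have units dimensionally equivalent to m^3 (e.g. m³).
The given unit 'm²' reduces to m^2. Of the listed options, that is the dimensionality of area.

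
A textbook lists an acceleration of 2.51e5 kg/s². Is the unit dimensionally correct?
No

acceleration has SI base units: m / s^2
kg/s² does NOT reduce to m / s^2; a valid unit for acceleration would be e.g. m/s².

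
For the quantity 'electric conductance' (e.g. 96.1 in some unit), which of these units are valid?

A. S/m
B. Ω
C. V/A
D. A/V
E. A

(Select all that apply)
D

electric conductance has SI base units: A^2 * s^3 / (kg * m^2)

Checking each option against A^2 * s^3 / (kg * m^2):
  A. S/m: ✗ does not match
  B. Ω: ✗ does not match
  C. V/A: ✗ does not match
  D. A/V: ✓ matches
  E. A: ✗ does not match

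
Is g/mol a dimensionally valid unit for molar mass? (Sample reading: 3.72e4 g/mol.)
Yes

molar mass has SI base units: kg / mol
g/mol reduces to the same SI base units, so it is a valid unit for molar mass.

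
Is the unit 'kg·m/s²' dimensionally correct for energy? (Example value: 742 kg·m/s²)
No

energy has SI base units: kg * m^2 / s^2
kg·m/s² does NOT reduce to kg * m^2 / s^2; a valid unit for energy would be e.g. J.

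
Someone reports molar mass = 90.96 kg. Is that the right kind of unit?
No

molar mass has SI base units: kg / mol
kg does NOT reduce to kg / mol; a valid unit for molar mass would be e.g. kg/mol.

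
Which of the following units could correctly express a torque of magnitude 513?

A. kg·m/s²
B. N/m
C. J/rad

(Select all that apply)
C

torque has SI base units: kg * m^2 / s^2

Checking each option against kg * m^2 / s^2:
  A. kg·m/s²: ✗ does not match
  B. N/m: ✗ does not match
  C. J/rad: ✓ matches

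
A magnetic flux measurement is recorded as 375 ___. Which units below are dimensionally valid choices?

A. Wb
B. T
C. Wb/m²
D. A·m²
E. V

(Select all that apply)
A

magnetic flux has SI base units: kg * m^2 / (A * s^2)

Checking each option against kg * m^2 / (A * s^2):
  A. Wb: ✓ matches
  B. T: ✗ does not match
  C. Wb/m²: ✗ does not match
  D. A·m²: ✗ does not match
  E. V: ✗ does not match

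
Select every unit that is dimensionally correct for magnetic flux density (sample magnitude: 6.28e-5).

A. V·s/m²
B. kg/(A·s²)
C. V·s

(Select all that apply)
A, B

magnetic flux density has SI base units: kg / (A * s^2)

Checking each option against kg / (A * s^2):
  A. V·s/m²: ✓ matches
  B. kg/(A·s²): ✓ matches
  C. V·s: ✗ does not match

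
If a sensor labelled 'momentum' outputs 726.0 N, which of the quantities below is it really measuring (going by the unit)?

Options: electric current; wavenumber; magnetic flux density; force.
force

momentum should have units dimensionally equivalent to kg * m / s (e.g. kg·m/s).
The given unit 'N' reduces to kg * m / s^2. Of the listed options, that is the dimensionality of force.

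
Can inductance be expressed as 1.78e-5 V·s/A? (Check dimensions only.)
Yes

inductance has SI base units: kg * m^2 / (A^2 * s^2)
V·s/A reduces to the same SI base units, so it is a valid unit for inductance.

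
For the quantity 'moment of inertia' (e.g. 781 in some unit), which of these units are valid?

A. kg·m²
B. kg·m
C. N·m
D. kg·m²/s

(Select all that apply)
A

moment of inertia has SI base units: kg * m^2

Checking each option against kg * m^2:
  A. kg·m²: ✓ matches
  B. kg·m: ✗ does not match
  C. N·m: ✗ does not match
  D. kg·m²/s: ✗ does not match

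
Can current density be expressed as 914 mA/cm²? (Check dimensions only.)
Yes

current density has SI base units: A / m^2
mA/cm² reduces to the same SI base units, so it is a valid unit for current density.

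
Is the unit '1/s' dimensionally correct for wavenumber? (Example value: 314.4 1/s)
No

wavenumber has SI base units: 1 / m
1/s does NOT reduce to 1 / m; a valid unit for wavenumber would be e.g. 1/m.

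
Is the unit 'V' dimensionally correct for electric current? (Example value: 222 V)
No

electric current has SI base units: A
V does NOT reduce to A; a valid unit for electric current would be e.g. A.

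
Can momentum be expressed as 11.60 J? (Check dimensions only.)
No

momentum has SI base units: kg * m / s
J does NOT reduce to kg * m / s; a valid unit for momentum would be e.g. kg·m/s.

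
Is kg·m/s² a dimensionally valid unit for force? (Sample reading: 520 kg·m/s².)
Yes

force has SI base units: kg * m / s^2
kg·m/s² reduces to the same SI base units, so it is a valid unit for force.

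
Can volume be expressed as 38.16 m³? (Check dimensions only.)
Yes

volume has SI base units: m^3
m³ reduces to the same SI base units, so it is a valid unit for volume.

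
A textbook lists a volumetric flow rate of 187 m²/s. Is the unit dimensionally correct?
No

volumetric flow rate has SI base units: m^3 / s
m²/s does NOT reduce to m^3 / s; a valid unit for volumetric flow rate would be e.g. m³/s.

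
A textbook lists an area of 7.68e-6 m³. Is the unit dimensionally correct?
No

area has SI base units: m^2
m³ does NOT reduce to m^2; a valid unit for area would be e.g. m².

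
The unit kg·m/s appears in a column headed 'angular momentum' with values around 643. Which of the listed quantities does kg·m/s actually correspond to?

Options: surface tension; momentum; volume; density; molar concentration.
momentum

angular momentum should have units dimensionally equivalent to kg * m^2 / s (e.g. kg·m²/s).
The given unit 'kg·m/s' reduces to kg * m / s. Of the listed options, that is the dimensionality of momentum.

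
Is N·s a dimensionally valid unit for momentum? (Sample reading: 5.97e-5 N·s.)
Yes

momentum has SI base units: kg * m / s
N·s reduces to the same SI base units, so it is a valid unit for momentum.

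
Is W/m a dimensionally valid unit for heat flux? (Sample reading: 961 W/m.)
No

heat flux has SI base units: kg / s^3
W/m does NOT reduce to kg / s^3; a valid unit for heat flux would be e.g. W/m².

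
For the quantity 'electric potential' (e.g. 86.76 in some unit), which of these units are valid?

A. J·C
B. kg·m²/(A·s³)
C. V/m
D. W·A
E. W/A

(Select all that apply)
B, E

electric potential has SI base units: kg * m^2 / (A * s^3)

Checking each option against kg * m^2 / (A * s^3):
  A. J·C: ✗ does not match
  B. kg·m²/(A·s³): ✓ matches
  C. V/m: ✗ does not match
  D. W·A: ✗ does not match
  E. W/A: ✓ matches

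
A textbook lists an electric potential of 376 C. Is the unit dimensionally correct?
No

electric potential has SI base units: kg * m^2 / (A * s^3)
C does NOT reduce to kg * m^2 / (A * s^3); a valid unit for electric potential would be e.g. V.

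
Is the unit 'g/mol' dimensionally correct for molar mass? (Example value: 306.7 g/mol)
Yes

molar mass has SI base units: kg / mol
g/mol reduces to the same SI base units, so it is a valid unit for molar mass.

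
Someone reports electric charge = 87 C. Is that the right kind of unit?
Yes

electric charge has SI base units: A * s
C reduces to the same SI base units, so it is a valid unit for electric charge.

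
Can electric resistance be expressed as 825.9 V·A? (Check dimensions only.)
No

electric resistance has SI base units: kg * m^2 / (A^2 * s^3)
V·A does NOT reduce to kg * m^2 / (A^2 * s^3); a valid unit for electric resistance would be e.g. Ω.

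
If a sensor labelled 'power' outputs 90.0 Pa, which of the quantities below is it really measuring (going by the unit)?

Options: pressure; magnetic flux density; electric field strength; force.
pressure

power should have units dimensionally equivalent to kg * m^2 / s^3 (e.g. W).
The given unit 'Pa' reduces to kg / (m * s^2). Of the listed options, that is the dimensionality of pressure.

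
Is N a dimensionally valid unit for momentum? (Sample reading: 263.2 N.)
No

momentum has SI base units: kg * m / s
N does NOT reduce to kg * m / s; a valid unit for momentum would be e.g. kg·m/s.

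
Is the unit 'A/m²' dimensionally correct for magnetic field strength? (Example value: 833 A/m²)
No

magnetic field strength has SI base units: A / m
A/m² does NOT reduce to A / m; a valid unit for magnetic field strength would be e.g. A/m.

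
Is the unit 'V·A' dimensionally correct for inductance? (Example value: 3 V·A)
No

inductance has SI base units: kg * m^2 / (A^2 * s^2)
V·A does NOT reduce to kg * m^2 / (A^2 * s^2); a valid unit for inductance would be e.g. H.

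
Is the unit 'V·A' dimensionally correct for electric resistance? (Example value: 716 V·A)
No

electric resistance has SI base units: kg * m^2 / (A^2 * s^3)
V·A does NOT reduce to kg * m^2 / (A^2 * s^3); a valid unit for electric resistance would be e.g. Ω.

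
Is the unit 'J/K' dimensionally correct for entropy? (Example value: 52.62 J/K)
Yes

entropy has SI base units: kg * m^2 / (s^2 * K)
J/K reduces to the same SI base units, so it is a valid unit for entropy.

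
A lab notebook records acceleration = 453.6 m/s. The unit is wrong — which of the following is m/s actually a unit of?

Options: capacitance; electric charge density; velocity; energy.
velocity

acceleration should have units dimensionally equivalent to m / s^2 (e.g. m/s²).
The given unit 'm/s' reduces to m / s. Of the listed options, that is the dimensionality of velocity.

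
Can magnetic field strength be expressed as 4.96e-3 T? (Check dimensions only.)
No

magnetic field strength has SI base units: A / m
T does NOT reduce to A / m; a valid unit for magnetic field strength would be e.g. A/m.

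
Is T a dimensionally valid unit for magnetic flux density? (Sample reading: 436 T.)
Yes

magnetic flux density has SI base units: kg / (A * s^2)
T reduces to the same SI base units, so it is a valid unit for magnetic flux density.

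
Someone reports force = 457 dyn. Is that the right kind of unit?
Yes

force has SI base units: kg * m / s^2
dyn reduces to the same SI base units, so it is a valid unit for force.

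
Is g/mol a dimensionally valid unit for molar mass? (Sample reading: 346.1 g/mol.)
Yes

molar mass has SI base units: kg / mol
g/mol reduces to the same SI base units, so it is a valid unit for molar mass.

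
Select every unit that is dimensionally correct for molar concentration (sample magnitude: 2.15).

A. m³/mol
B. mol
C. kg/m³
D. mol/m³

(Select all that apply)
D

molar concentration has SI base units: mol / m^3

Checking each option against mol / m^3:
  A. m³/mol: ✗ does not match
  B. mol: ✗ does not match
  C. kg/m³: ✗ does not match
  D. mol/m³: ✓ matches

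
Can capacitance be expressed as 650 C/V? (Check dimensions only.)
Yes

capacitance has SI base units: A^2 * s^4 / (kg * m^2)
C/V reduces to the same SI base units, so it is a valid unit for capacitance.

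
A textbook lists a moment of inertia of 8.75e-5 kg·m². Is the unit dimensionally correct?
Yes

moment of inertia has SI base units: kg * m^2
kg·m² reduces to the same SI base units, so it is a valid unit for moment of inertia.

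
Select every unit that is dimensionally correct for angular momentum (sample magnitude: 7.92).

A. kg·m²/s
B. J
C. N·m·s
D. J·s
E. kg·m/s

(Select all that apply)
A, C, D

angular momentum has SI base units: kg * m^2 / s

Checking each option against kg * m^2 / s:
  A. kg·m²/s: ✓ matches
  B. J: ✗ does not match
  C. N·m·s: ✓ matches
  D. J·s: ✓ matches
  E. kg·m/s: ✗ does not match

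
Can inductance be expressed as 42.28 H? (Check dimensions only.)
Yes

inductance has SI base units: kg * m^2 / (A^2 * s^2)
H reduces to the same SI base units, so it is a valid unit for inductance.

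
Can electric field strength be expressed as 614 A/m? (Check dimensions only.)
No

electric field strength has SI base units: kg * m / (A * s^3)
A/m does NOT reduce to kg * m / (A * s^3); a valid unit for electric field strength would be e.g. V/m.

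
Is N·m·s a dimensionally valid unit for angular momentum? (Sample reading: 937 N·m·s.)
Yes

angular momentum has SI base units: kg * m^2 / s
N·m·s reduces to the same SI base units, so it is a valid unit for angular momentum.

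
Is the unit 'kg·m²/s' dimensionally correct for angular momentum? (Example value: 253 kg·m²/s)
Yes

angular momentum has SI base units: kg * m^2 / s
kg·m²/s reduces to the same SI base units, so it is a valid unit for angular momentum.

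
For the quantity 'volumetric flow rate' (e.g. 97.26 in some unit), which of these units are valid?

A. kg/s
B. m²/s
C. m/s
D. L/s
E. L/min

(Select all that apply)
D, E

volumetric flow rate has SI base units: m^3 / s

Checking each option against m^3 / s:
  A. kg/s: ✗ does not match
  B. m²/s: ✗ does not match
  C. m/s: ✗ does not match
  D. L/s: ✓ matches
  E. L/min: ✓ matches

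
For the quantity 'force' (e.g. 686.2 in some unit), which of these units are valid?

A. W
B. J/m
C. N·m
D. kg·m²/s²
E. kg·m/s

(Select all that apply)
B

force has SI base units: kg * m / s^2

Checking each option against kg * m / s^2:
  A. W: ✗ does not match
  B. J/m: ✓ matches
  C. N·m: ✗ does not match
  D. kg·m²/s²: ✗ does not match
  E. kg·m/s: ✗ does not match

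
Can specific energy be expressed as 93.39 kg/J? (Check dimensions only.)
No

specific energy has SI base units: m^2 / s^2
kg/J does NOT reduce to m^2 / s^2; a valid unit for specific energy would be e.g. J/kg.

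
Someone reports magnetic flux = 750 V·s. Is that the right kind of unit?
Yes

magnetic flux has SI base units: kg * m^2 / (A * s^2)
V·s reduces to the same SI base units, so it is a valid unit for magnetic flux.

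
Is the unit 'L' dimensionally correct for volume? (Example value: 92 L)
Yes

volume has SI base units: m^3
L reduces to the same SI base units, so it is a valid unit for volume.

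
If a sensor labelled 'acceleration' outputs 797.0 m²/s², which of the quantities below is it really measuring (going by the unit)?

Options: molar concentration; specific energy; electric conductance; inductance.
specific energy

acceleration should have units dimensionally equivalent to m / s^2 (e.g. m/s²).
The given unit 'm²/s²' reduces to m^2 / s^2. Of the listed options, that is the dimensionality of specific energy.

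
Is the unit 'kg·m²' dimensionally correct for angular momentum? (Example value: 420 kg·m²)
No

angular momentum has SI base units: kg * m^2 / s
kg·m² does NOT reduce to kg * m^2 / s; a valid unit for angular momentum would be e.g. kg·m²/s.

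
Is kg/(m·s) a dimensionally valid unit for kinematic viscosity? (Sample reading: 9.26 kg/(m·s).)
No

kinematic viscosity has SI base units: m^2 / s
kg/(m·s) does NOT reduce to m^2 / s; a valid unit for kinematic viscosity would be e.g. m²/s.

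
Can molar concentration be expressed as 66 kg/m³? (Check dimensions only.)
No

molar concentration has SI base units: mol / m^3
kg/m³ does NOT reduce to mol / m^3; a valid unit for molar concentration would be e.g. mol/m³.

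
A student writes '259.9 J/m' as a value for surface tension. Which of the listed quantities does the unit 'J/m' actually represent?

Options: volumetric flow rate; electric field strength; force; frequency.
force

surface tension should have units dimensionally equivalent to kg / s^2 (e.g. N/m).
The given unit 'J/m' reduces to kg * m / s^2. Of the listed options, that is the dimensionality of force.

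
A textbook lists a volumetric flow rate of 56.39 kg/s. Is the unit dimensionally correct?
No

volumetric flow rate has SI base units: m^3 / s
kg/s does NOT reduce to m^3 / s; a valid unit for volumetric flow rate would be e.g. m³/s.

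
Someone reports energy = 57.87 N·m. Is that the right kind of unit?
Yes

energy has SI base units: kg * m^2 / s^2
N·m reduces to the same SI base units, so it is a valid unit for energy.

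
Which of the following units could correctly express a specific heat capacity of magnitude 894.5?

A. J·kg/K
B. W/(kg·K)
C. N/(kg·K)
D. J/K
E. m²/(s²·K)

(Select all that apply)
E

specific heat capacity has SI base units: m^2 / (s^2 * K)

Checking each option against m^2 / (s^2 * K):
  A. J·kg/K: ✗ does not match
  B. W/(kg·K): ✗ does not match
  C. N/(kg·K): ✗ does not match
  D. J/K: ✗ does not match
  E. m²/(s²·K): ✓ matches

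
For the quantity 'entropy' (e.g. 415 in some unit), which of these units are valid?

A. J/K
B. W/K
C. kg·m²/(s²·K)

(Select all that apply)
A, C

entropy has SI base units: kg * m^2 / (s^2 * K)

Checking each option against kg * m^2 / (s^2 * K):
  A. J/K: ✓ matches
  B. W/K: ✗ does not match
  C. kg·m²/(s²·K): ✓ matches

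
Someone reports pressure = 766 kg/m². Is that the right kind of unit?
No

pressure has SI base units: kg / (m * s^2)
kg/m² does NOT reduce to kg / (m * s^2); a valid unit for pressure would be e.g. Pa.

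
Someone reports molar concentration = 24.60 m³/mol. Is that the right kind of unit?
No

molar concentration has SI base units: mol / m^3
m³/mol does NOT reduce to mol / m^3; a valid unit for molar concentration would be e.g. mol/m³.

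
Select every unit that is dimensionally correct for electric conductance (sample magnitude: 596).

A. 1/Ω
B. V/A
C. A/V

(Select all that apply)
A, C

electric conductance has SI base units: A^2 * s^3 / (kg * m^2)

Checking each option against A^2 * s^3 / (kg * m^2):
  A. 1/Ω: ✓ matches
  B. V/A: ✗ does not match
  C. A/V: ✓ matches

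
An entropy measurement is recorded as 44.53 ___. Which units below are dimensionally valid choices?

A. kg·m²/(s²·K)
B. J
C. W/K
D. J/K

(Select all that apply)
A, D

entropy has SI base units: kg * m^2 / (s^2 * K)

Checking each option against kg * m^2 / (s^2 * K):
  A. kg·m²/(s²·K): ✓ matches
  B. J: ✗ does not match
  C. W/K: ✗ does not match
  D. J/K: ✓ matches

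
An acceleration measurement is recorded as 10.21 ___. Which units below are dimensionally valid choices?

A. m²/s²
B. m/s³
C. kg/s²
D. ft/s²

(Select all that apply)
D

acceleration has SI base units: m / s^2

Checking each option against m / s^2:
  A. m²/s²: ✗ does not match
  B. m/s³: ✗ does not match
  C. kg/s²: ✗ does not match
  D. ft/s²: ✓ matches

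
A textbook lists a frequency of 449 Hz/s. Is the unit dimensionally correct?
No

frequency has SI base units: 1 / s
Hz/s does NOT reduce to 1 / s; a valid unit for frequency would be e.g. Hz.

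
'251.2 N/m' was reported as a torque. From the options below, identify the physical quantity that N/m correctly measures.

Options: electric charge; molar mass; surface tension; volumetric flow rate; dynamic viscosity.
surface tension

torque should have units dimensionally equivalent to kg * m^2 / s^2 (e.g. N·m).
The given unit 'N/m' reduces to kg / s^2. Of the listed options, that is the dimensionality of surface tension.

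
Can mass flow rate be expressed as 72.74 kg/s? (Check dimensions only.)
Yes

mass flow rate has SI base units: kg / s
kg/s reduces to the same SI base units, so it is a valid unit for mass flow rate.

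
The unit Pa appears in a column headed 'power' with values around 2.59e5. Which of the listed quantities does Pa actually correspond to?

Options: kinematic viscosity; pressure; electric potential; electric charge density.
pressure

power should have units dimensionally equivalent to kg * m^2 / s^3 (e.g. W).
The given unit 'Pa' reduces to kg / (m * s^2). Of the listed options, that is the dimensionality of pressure.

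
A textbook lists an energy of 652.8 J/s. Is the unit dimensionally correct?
No

energy has SI base units: kg * m^2 / s^2
J/s does NOT reduce to kg * m^2 / s^2; a valid unit for energy would be e.g. J.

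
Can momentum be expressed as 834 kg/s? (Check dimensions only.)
No

momentum has SI base units: kg * m / s
kg/s does NOT reduce to kg * m / s; a valid unit for momentum would be e.g. kg·m/s.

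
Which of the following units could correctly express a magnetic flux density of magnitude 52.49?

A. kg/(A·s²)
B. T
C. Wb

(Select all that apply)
A, B

magnetic flux density has SI base units: kg / (A * s^2)

Checking each option against kg / (A * s^2):
  A. kg/(A·s²): ✓ matches
  B. T: ✓ matches
  C. Wb: ✗ does not match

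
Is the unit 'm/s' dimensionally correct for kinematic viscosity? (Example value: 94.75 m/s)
No

kinematic viscosity has SI base units: m^2 / s
m/s does NOT reduce to m^2 / s; a valid unit for kinematic viscosity would be e.g. m²/s.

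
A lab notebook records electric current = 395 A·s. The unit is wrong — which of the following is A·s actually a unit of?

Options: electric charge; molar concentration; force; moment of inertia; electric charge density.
electric charge

electric current should have units dimensionally equivalent to A (e.g. A).
The given unit 'A·s' reduces to A * s. Of the listed options, that is the dimensionality of electric charge.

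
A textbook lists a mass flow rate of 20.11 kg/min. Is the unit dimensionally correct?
Yes

mass flow rate has SI base units: kg / s
kg/min reduces to the same SI base units, so it is a valid unit for mass flow rate.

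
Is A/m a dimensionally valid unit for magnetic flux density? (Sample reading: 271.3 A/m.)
No

magnetic flux density has SI base units: kg / (A * s^2)
A/m does NOT reduce to kg / (A * s^2); a valid unit for magnetic flux density would be e.g. T.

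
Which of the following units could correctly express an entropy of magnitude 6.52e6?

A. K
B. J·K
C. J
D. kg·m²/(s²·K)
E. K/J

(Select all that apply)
D

entropy has SI base units: kg * m^2 / (s^2 * K)

Checking each option against kg * m^2 / (s^2 * K):
  A. K: ✗ does not match
  B. J·K: ✗ does not match
  C. J: ✗ does not match
  D. kg·m²/(s²·K): ✓ matches
  E. K/J: ✗ does not match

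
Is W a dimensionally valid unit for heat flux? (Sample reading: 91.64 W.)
No

heat flux has SI base units: kg / s^3
W does NOT reduce to kg / s^3; a valid unit for heat flux would be e.g. W/m².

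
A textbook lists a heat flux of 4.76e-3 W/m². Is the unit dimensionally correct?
Yes

heat flux has SI base units: kg / s^3
W/m² reduces to the same SI base units, so it is a valid unit for heat flux.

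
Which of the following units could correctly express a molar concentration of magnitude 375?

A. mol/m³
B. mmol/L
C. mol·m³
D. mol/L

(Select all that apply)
A, B, D

molar concentration has SI base units: mol / m^3

Checking each option against mol / m^3:
  A. mol/m³: ✓ matches
  B. mmol/L: ✓ matches
  C. mol·m³: ✗ does not match
  D. mol/L: ✓ matches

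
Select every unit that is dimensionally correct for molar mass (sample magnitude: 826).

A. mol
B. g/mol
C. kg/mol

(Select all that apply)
B, C

molar mass has SI base units: kg / mol

Checking each option against kg / mol:
  A. mol: ✗ does not match
  B. g/mol: ✓ matches
  C. kg/mol: ✓ matches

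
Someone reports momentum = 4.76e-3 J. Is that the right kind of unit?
No

momentum has SI base units: kg * m / s
J does NOT reduce to kg * m / s; a valid unit for momentum would be e.g. kg·m/s.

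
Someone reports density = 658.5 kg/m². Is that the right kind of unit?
No

density has SI base units: kg / m^3
kg/m² does NOT reduce to kg / m^3; a valid unit for density would be e.g. kg/m³.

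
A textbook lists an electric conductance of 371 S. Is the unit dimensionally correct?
Yes

electric conductance has SI base units: A^2 * s^3 / (kg * m^2)
S reduces to the same SI base units, so it is a valid unit for electric conductance.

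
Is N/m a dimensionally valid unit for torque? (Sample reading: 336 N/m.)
No

torque has SI base units: kg * m^2 / s^2
N/m does NOT reduce to kg * m^2 / s^2; a valid unit for torque would be e.g. N·m.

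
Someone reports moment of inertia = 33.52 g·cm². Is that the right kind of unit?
Yes

moment of inertia has SI base units: kg * m^2
g·cm² reduces to the same SI base units, so it is a valid unit for moment of inertia.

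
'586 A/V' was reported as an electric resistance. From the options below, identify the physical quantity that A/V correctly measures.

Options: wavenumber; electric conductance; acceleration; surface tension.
electric conductance

electric resistance should have units dimensionally equivalent to kg * m^2 / (A^2 * s^3) (e.g. Ω).
The given unit 'A/V' reduces to A^2 * s^3 / (kg * m^2). Of the listed options, that is the dimensionality of electric conductance.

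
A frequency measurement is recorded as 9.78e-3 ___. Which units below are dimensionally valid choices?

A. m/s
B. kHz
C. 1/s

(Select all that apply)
B, C

frequency has SI base units: 1 / s

Checking each option against 1 / s:
  A. m/s: ✗ does not match
  B. kHz: ✓ matches
  C. 1/s: ✓ matches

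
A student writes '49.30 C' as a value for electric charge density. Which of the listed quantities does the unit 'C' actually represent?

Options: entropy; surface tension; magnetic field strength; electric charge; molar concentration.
electric charge

electric charge density should have units dimensionally equivalent to A * s / m^3 (e.g. C/m³).
The given unit 'C' reduces to A * s. Of the listed options, that is the dimensionality of electric charge.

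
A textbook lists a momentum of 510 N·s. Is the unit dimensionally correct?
Yes

momentum has SI base units: kg * m / s
N·s reduces to the same SI base units, so it is a valid unit for momentum.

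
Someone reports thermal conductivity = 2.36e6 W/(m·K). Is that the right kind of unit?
Yes

thermal conductivity has SI base units: kg * m / (s^3 * K)
W/(m·K) reduces to the same SI base units, so it is a valid unit for thermal conductivity.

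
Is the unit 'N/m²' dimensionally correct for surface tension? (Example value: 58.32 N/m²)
No

surface tension has SI base units: kg / s^2
N/m² does NOT reduce to kg / s^2; a valid unit for surface tension would be e.g. N/m.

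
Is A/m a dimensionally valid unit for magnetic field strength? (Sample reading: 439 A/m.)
Yes

magnetic field strength has SI base units: A / m
A/m reduces to the same SI base units, so it is a valid unit for magnetic field strength.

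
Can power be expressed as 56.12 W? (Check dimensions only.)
Yes

power has SI base units: kg * m^2 / s^3
W reduces to the same SI base units, so it is a valid unit for power.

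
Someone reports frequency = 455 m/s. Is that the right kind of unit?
No

frequency has SI base units: 1 / s
m/s does NOT reduce to 1 / s; a valid unit for frequency would be e.g. Hz.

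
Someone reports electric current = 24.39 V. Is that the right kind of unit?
No

electric current has SI base units: A
V does NOT reduce to A; a valid unit for electric current would be e.g. A.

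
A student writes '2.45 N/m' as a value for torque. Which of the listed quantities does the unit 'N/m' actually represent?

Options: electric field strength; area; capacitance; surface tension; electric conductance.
surface tension

torque should have units dimensionally equivalent to kg * m^2 / s^2 (e.g. N·m).
The given unit 'N/m' reduces to kg / s^2. Of the listed options, that is the dimensionality of surface tension.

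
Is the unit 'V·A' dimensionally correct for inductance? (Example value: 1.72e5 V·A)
No

inductance has SI base units: kg * m^2 / (A^2 * s^2)
V·A does NOT reduce to kg * m^2 / (A^2 * s^2); a valid unit for inductance would be e.g. H.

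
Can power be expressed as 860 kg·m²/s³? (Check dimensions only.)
Yes

power has SI base units: kg * m^2 / s^3
kg·m²/s³ reduces to the same SI base units, so it is a valid unit for power.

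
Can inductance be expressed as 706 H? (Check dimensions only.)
Yes

inductance has SI base units: kg * m^2 / (A^2 * s^2)
H reduces to the same SI base units, so it is a valid unit for inductance.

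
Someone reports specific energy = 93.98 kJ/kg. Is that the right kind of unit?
Yes

specific energy has SI base units: m^2 / s^2
kJ/kg reduces to the same SI base units, so it is a valid unit for specific energy.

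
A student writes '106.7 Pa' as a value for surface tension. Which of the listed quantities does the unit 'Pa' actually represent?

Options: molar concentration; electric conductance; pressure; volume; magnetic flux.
pressure

surface tension should have units dimensionally equivalent to kg / s^2 (e.g. N/m).
The given unit 'Pa' reduces to kg / (m * s^2). Of the listed options, that is the dimensionality of pressure.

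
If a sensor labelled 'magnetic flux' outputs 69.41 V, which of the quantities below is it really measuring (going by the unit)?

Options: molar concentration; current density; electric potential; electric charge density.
electric potential

magnetic flux should have units dimensionally equivalent to kg * m^2 / (A * s^2) (e.g. Wb).
The given unit 'V' reduces to kg * m^2 / (A * s^3). Of the listed options, that is the dimensionality of electric potential.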